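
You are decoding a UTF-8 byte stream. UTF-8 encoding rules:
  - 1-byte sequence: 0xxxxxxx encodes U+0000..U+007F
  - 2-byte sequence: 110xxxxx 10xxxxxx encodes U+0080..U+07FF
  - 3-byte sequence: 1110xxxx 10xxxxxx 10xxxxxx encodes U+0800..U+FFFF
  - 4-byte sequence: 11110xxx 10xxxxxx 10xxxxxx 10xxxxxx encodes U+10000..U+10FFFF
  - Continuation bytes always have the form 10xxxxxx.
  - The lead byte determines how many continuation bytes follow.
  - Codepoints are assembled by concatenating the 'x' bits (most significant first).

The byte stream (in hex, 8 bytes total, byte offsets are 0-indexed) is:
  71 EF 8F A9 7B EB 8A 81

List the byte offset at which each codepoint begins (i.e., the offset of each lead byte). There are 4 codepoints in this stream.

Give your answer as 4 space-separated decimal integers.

Answer: 0 1 4 5

Derivation:
Byte[0]=71: 1-byte ASCII. cp=U+0071
Byte[1]=EF: 3-byte lead, need 2 cont bytes. acc=0xF
Byte[2]=8F: continuation. acc=(acc<<6)|0x0F=0x3CF
Byte[3]=A9: continuation. acc=(acc<<6)|0x29=0xF3E9
Completed: cp=U+F3E9 (starts at byte 1)
Byte[4]=7B: 1-byte ASCII. cp=U+007B
Byte[5]=EB: 3-byte lead, need 2 cont bytes. acc=0xB
Byte[6]=8A: continuation. acc=(acc<<6)|0x0A=0x2CA
Byte[7]=81: continuation. acc=(acc<<6)|0x01=0xB281
Completed: cp=U+B281 (starts at byte 5)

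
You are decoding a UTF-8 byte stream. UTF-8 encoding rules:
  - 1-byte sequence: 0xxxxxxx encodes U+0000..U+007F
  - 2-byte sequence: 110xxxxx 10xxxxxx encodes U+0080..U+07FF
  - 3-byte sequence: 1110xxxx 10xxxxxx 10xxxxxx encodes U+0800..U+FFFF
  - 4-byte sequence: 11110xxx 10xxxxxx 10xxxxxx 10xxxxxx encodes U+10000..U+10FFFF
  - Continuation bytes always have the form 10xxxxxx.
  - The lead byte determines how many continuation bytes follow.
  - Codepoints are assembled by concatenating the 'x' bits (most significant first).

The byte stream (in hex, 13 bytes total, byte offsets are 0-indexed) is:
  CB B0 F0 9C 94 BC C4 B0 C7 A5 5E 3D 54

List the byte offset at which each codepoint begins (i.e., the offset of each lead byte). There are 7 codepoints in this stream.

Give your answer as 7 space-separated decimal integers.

Byte[0]=CB: 2-byte lead, need 1 cont bytes. acc=0xB
Byte[1]=B0: continuation. acc=(acc<<6)|0x30=0x2F0
Completed: cp=U+02F0 (starts at byte 0)
Byte[2]=F0: 4-byte lead, need 3 cont bytes. acc=0x0
Byte[3]=9C: continuation. acc=(acc<<6)|0x1C=0x1C
Byte[4]=94: continuation. acc=(acc<<6)|0x14=0x714
Byte[5]=BC: continuation. acc=(acc<<6)|0x3C=0x1C53C
Completed: cp=U+1C53C (starts at byte 2)
Byte[6]=C4: 2-byte lead, need 1 cont bytes. acc=0x4
Byte[7]=B0: continuation. acc=(acc<<6)|0x30=0x130
Completed: cp=U+0130 (starts at byte 6)
Byte[8]=C7: 2-byte lead, need 1 cont bytes. acc=0x7
Byte[9]=A5: continuation. acc=(acc<<6)|0x25=0x1E5
Completed: cp=U+01E5 (starts at byte 8)
Byte[10]=5E: 1-byte ASCII. cp=U+005E
Byte[11]=3D: 1-byte ASCII. cp=U+003D
Byte[12]=54: 1-byte ASCII. cp=U+0054

Answer: 0 2 6 8 10 11 12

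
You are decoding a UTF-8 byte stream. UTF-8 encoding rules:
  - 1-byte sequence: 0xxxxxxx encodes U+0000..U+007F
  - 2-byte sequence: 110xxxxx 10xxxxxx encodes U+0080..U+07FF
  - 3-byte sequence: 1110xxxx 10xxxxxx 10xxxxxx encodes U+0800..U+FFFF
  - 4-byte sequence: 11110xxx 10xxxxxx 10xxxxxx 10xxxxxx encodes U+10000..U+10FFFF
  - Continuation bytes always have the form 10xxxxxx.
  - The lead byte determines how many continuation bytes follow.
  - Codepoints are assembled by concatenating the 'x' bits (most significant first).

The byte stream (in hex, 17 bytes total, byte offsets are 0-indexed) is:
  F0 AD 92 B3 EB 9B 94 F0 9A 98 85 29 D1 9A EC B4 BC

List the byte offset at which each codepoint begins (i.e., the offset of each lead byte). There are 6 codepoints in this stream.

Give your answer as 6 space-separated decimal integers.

Byte[0]=F0: 4-byte lead, need 3 cont bytes. acc=0x0
Byte[1]=AD: continuation. acc=(acc<<6)|0x2D=0x2D
Byte[2]=92: continuation. acc=(acc<<6)|0x12=0xB52
Byte[3]=B3: continuation. acc=(acc<<6)|0x33=0x2D4B3
Completed: cp=U+2D4B3 (starts at byte 0)
Byte[4]=EB: 3-byte lead, need 2 cont bytes. acc=0xB
Byte[5]=9B: continuation. acc=(acc<<6)|0x1B=0x2DB
Byte[6]=94: continuation. acc=(acc<<6)|0x14=0xB6D4
Completed: cp=U+B6D4 (starts at byte 4)
Byte[7]=F0: 4-byte lead, need 3 cont bytes. acc=0x0
Byte[8]=9A: continuation. acc=(acc<<6)|0x1A=0x1A
Byte[9]=98: continuation. acc=(acc<<6)|0x18=0x698
Byte[10]=85: continuation. acc=(acc<<6)|0x05=0x1A605
Completed: cp=U+1A605 (starts at byte 7)
Byte[11]=29: 1-byte ASCII. cp=U+0029
Byte[12]=D1: 2-byte lead, need 1 cont bytes. acc=0x11
Byte[13]=9A: continuation. acc=(acc<<6)|0x1A=0x45A
Completed: cp=U+045A (starts at byte 12)
Byte[14]=EC: 3-byte lead, need 2 cont bytes. acc=0xC
Byte[15]=B4: continuation. acc=(acc<<6)|0x34=0x334
Byte[16]=BC: continuation. acc=(acc<<6)|0x3C=0xCD3C
Completed: cp=U+CD3C (starts at byte 14)

Answer: 0 4 7 11 12 14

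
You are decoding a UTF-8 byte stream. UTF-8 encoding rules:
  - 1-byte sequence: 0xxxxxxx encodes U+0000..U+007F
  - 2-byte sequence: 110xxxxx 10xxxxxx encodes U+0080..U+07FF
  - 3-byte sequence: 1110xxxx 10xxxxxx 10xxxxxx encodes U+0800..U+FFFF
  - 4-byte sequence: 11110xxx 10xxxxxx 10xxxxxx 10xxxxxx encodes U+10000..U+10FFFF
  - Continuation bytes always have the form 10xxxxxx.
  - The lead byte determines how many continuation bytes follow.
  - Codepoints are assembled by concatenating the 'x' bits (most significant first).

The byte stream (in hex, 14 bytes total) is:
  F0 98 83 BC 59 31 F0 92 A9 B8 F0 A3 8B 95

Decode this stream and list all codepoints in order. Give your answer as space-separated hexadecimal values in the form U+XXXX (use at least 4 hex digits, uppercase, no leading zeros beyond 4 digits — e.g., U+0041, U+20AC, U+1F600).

Byte[0]=F0: 4-byte lead, need 3 cont bytes. acc=0x0
Byte[1]=98: continuation. acc=(acc<<6)|0x18=0x18
Byte[2]=83: continuation. acc=(acc<<6)|0x03=0x603
Byte[3]=BC: continuation. acc=(acc<<6)|0x3C=0x180FC
Completed: cp=U+180FC (starts at byte 0)
Byte[4]=59: 1-byte ASCII. cp=U+0059
Byte[5]=31: 1-byte ASCII. cp=U+0031
Byte[6]=F0: 4-byte lead, need 3 cont bytes. acc=0x0
Byte[7]=92: continuation. acc=(acc<<6)|0x12=0x12
Byte[8]=A9: continuation. acc=(acc<<6)|0x29=0x4A9
Byte[9]=B8: continuation. acc=(acc<<6)|0x38=0x12A78
Completed: cp=U+12A78 (starts at byte 6)
Byte[10]=F0: 4-byte lead, need 3 cont bytes. acc=0x0
Byte[11]=A3: continuation. acc=(acc<<6)|0x23=0x23
Byte[12]=8B: continuation. acc=(acc<<6)|0x0B=0x8CB
Byte[13]=95: continuation. acc=(acc<<6)|0x15=0x232D5
Completed: cp=U+232D5 (starts at byte 10)

Answer: U+180FC U+0059 U+0031 U+12A78 U+232D5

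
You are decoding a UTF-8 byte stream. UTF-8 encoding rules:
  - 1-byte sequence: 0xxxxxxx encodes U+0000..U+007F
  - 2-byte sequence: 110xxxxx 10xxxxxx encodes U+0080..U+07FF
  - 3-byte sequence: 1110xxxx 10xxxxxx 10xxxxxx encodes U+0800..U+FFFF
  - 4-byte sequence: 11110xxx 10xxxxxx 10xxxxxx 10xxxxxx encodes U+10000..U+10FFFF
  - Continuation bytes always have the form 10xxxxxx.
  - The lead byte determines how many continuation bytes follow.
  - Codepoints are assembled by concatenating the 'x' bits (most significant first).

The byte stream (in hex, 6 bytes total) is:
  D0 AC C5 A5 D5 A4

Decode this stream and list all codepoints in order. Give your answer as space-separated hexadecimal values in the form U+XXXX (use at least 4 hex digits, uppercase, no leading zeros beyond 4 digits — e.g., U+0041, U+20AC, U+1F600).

Answer: U+042C U+0165 U+0564

Derivation:
Byte[0]=D0: 2-byte lead, need 1 cont bytes. acc=0x10
Byte[1]=AC: continuation. acc=(acc<<6)|0x2C=0x42C
Completed: cp=U+042C (starts at byte 0)
Byte[2]=C5: 2-byte lead, need 1 cont bytes. acc=0x5
Byte[3]=A5: continuation. acc=(acc<<6)|0x25=0x165
Completed: cp=U+0165 (starts at byte 2)
Byte[4]=D5: 2-byte lead, need 1 cont bytes. acc=0x15
Byte[5]=A4: continuation. acc=(acc<<6)|0x24=0x564
Completed: cp=U+0564 (starts at byte 4)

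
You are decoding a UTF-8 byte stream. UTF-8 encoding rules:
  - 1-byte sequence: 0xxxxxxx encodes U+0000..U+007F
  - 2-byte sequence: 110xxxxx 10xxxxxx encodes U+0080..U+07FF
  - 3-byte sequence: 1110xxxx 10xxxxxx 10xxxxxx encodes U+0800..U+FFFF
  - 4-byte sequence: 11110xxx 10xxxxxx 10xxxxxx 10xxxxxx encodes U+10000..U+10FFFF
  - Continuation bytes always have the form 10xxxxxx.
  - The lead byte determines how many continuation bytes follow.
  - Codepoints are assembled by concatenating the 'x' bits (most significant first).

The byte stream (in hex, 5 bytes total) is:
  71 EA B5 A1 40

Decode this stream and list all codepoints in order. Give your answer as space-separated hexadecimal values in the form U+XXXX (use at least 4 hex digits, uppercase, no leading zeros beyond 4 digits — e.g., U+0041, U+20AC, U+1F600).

Answer: U+0071 U+AD61 U+0040

Derivation:
Byte[0]=71: 1-byte ASCII. cp=U+0071
Byte[1]=EA: 3-byte lead, need 2 cont bytes. acc=0xA
Byte[2]=B5: continuation. acc=(acc<<6)|0x35=0x2B5
Byte[3]=A1: continuation. acc=(acc<<6)|0x21=0xAD61
Completed: cp=U+AD61 (starts at byte 1)
Byte[4]=40: 1-byte ASCII. cp=U+0040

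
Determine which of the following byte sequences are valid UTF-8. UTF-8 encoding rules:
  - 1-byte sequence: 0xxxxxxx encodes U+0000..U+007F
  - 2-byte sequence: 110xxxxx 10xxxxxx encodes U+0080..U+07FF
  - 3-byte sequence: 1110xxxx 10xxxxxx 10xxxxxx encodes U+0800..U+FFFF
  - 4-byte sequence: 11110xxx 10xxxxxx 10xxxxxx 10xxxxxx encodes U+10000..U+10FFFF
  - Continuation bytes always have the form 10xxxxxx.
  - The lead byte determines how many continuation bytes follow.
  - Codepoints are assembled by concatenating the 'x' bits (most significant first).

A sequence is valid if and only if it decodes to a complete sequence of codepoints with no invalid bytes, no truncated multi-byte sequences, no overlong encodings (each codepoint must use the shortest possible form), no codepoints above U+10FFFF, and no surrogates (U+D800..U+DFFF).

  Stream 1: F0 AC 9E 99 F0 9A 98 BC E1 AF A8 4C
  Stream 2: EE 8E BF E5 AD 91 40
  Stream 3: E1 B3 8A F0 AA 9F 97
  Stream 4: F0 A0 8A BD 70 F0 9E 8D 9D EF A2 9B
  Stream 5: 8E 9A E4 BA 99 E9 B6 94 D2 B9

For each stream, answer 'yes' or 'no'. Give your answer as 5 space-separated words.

Stream 1: decodes cleanly. VALID
Stream 2: decodes cleanly. VALID
Stream 3: decodes cleanly. VALID
Stream 4: decodes cleanly. VALID
Stream 5: error at byte offset 0. INVALID

Answer: yes yes yes yes no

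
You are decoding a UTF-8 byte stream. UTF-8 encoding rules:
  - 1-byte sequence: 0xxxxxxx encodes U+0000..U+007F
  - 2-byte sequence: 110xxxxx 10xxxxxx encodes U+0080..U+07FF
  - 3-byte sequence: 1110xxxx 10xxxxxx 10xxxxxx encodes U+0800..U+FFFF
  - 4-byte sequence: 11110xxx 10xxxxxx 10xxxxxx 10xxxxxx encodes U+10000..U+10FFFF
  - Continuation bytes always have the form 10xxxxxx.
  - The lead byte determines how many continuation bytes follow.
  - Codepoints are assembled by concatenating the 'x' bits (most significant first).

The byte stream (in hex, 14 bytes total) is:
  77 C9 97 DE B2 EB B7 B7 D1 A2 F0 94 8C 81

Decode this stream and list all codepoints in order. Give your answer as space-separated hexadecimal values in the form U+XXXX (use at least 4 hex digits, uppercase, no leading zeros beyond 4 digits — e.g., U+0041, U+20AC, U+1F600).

Byte[0]=77: 1-byte ASCII. cp=U+0077
Byte[1]=C9: 2-byte lead, need 1 cont bytes. acc=0x9
Byte[2]=97: continuation. acc=(acc<<6)|0x17=0x257
Completed: cp=U+0257 (starts at byte 1)
Byte[3]=DE: 2-byte lead, need 1 cont bytes. acc=0x1E
Byte[4]=B2: continuation. acc=(acc<<6)|0x32=0x7B2
Completed: cp=U+07B2 (starts at byte 3)
Byte[5]=EB: 3-byte lead, need 2 cont bytes. acc=0xB
Byte[6]=B7: continuation. acc=(acc<<6)|0x37=0x2F7
Byte[7]=B7: continuation. acc=(acc<<6)|0x37=0xBDF7
Completed: cp=U+BDF7 (starts at byte 5)
Byte[8]=D1: 2-byte lead, need 1 cont bytes. acc=0x11
Byte[9]=A2: continuation. acc=(acc<<6)|0x22=0x462
Completed: cp=U+0462 (starts at byte 8)
Byte[10]=F0: 4-byte lead, need 3 cont bytes. acc=0x0
Byte[11]=94: continuation. acc=(acc<<6)|0x14=0x14
Byte[12]=8C: continuation. acc=(acc<<6)|0x0C=0x50C
Byte[13]=81: continuation. acc=(acc<<6)|0x01=0x14301
Completed: cp=U+14301 (starts at byte 10)

Answer: U+0077 U+0257 U+07B2 U+BDF7 U+0462 U+14301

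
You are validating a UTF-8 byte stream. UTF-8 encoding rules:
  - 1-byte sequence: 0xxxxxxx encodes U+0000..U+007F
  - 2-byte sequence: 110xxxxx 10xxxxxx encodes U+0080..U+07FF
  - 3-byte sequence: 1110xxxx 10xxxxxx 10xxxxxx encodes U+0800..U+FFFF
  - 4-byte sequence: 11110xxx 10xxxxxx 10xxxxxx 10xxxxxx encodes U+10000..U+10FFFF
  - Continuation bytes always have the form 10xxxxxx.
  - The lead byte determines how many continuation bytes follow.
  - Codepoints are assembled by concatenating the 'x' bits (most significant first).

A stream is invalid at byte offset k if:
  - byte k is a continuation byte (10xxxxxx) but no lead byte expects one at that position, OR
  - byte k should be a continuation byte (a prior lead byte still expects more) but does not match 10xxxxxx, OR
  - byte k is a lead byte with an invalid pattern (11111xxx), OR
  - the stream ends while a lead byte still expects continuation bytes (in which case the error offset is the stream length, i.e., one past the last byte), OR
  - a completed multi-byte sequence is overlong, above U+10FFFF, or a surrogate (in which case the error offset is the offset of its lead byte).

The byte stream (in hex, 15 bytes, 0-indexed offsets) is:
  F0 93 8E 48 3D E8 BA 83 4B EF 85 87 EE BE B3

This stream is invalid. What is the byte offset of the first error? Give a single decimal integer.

Answer: 3

Derivation:
Byte[0]=F0: 4-byte lead, need 3 cont bytes. acc=0x0
Byte[1]=93: continuation. acc=(acc<<6)|0x13=0x13
Byte[2]=8E: continuation. acc=(acc<<6)|0x0E=0x4CE
Byte[3]=48: expected 10xxxxxx continuation. INVALID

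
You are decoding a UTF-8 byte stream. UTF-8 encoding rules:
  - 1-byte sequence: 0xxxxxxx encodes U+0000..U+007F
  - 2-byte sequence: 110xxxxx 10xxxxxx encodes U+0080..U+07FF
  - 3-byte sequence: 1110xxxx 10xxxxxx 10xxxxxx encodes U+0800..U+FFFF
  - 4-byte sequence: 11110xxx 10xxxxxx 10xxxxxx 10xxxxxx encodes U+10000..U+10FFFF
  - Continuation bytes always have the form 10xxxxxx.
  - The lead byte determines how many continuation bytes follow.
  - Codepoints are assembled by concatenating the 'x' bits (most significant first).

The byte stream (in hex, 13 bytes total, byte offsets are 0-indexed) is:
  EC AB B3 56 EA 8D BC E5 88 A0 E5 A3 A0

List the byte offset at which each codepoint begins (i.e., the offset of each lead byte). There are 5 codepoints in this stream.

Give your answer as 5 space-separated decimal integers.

Byte[0]=EC: 3-byte lead, need 2 cont bytes. acc=0xC
Byte[1]=AB: continuation. acc=(acc<<6)|0x2B=0x32B
Byte[2]=B3: continuation. acc=(acc<<6)|0x33=0xCAF3
Completed: cp=U+CAF3 (starts at byte 0)
Byte[3]=56: 1-byte ASCII. cp=U+0056
Byte[4]=EA: 3-byte lead, need 2 cont bytes. acc=0xA
Byte[5]=8D: continuation. acc=(acc<<6)|0x0D=0x28D
Byte[6]=BC: continuation. acc=(acc<<6)|0x3C=0xA37C
Completed: cp=U+A37C (starts at byte 4)
Byte[7]=E5: 3-byte lead, need 2 cont bytes. acc=0x5
Byte[8]=88: continuation. acc=(acc<<6)|0x08=0x148
Byte[9]=A0: continuation. acc=(acc<<6)|0x20=0x5220
Completed: cp=U+5220 (starts at byte 7)
Byte[10]=E5: 3-byte lead, need 2 cont bytes. acc=0x5
Byte[11]=A3: continuation. acc=(acc<<6)|0x23=0x163
Byte[12]=A0: continuation. acc=(acc<<6)|0x20=0x58E0
Completed: cp=U+58E0 (starts at byte 10)

Answer: 0 3 4 7 10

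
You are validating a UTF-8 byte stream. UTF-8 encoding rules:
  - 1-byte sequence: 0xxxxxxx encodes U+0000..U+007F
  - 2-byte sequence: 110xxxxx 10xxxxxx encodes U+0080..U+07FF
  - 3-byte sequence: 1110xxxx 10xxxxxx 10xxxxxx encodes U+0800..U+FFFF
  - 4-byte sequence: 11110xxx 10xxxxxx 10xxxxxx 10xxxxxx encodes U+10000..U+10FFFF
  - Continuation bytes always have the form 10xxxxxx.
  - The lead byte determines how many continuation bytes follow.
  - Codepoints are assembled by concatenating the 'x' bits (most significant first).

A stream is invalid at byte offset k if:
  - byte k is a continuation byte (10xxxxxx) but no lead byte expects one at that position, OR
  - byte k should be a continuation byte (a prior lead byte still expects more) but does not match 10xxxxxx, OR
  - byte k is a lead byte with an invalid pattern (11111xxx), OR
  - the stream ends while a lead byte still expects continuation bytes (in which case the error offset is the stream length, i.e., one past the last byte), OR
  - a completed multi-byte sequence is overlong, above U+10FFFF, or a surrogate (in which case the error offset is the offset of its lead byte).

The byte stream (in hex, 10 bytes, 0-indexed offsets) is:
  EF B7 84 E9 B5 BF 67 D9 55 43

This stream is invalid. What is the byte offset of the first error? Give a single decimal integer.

Answer: 8

Derivation:
Byte[0]=EF: 3-byte lead, need 2 cont bytes. acc=0xF
Byte[1]=B7: continuation. acc=(acc<<6)|0x37=0x3F7
Byte[2]=84: continuation. acc=(acc<<6)|0x04=0xFDC4
Completed: cp=U+FDC4 (starts at byte 0)
Byte[3]=E9: 3-byte lead, need 2 cont bytes. acc=0x9
Byte[4]=B5: continuation. acc=(acc<<6)|0x35=0x275
Byte[5]=BF: continuation. acc=(acc<<6)|0x3F=0x9D7F
Completed: cp=U+9D7F (starts at byte 3)
Byte[6]=67: 1-byte ASCII. cp=U+0067
Byte[7]=D9: 2-byte lead, need 1 cont bytes. acc=0x19
Byte[8]=55: expected 10xxxxxx continuation. INVALID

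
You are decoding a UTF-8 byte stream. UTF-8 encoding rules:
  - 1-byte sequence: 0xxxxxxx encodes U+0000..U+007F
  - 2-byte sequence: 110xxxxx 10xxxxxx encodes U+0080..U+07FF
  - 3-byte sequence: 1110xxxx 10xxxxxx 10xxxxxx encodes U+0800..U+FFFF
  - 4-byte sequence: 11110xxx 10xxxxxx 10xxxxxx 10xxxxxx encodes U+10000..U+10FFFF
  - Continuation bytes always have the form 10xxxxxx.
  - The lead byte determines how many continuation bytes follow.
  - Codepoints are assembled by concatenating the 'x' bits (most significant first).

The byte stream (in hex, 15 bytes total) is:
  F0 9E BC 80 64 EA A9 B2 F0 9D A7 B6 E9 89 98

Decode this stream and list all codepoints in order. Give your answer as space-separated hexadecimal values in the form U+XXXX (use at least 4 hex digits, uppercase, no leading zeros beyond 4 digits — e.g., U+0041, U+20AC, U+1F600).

Answer: U+1EF00 U+0064 U+AA72 U+1D9F6 U+9258

Derivation:
Byte[0]=F0: 4-byte lead, need 3 cont bytes. acc=0x0
Byte[1]=9E: continuation. acc=(acc<<6)|0x1E=0x1E
Byte[2]=BC: continuation. acc=(acc<<6)|0x3C=0x7BC
Byte[3]=80: continuation. acc=(acc<<6)|0x00=0x1EF00
Completed: cp=U+1EF00 (starts at byte 0)
Byte[4]=64: 1-byte ASCII. cp=U+0064
Byte[5]=EA: 3-byte lead, need 2 cont bytes. acc=0xA
Byte[6]=A9: continuation. acc=(acc<<6)|0x29=0x2A9
Byte[7]=B2: continuation. acc=(acc<<6)|0x32=0xAA72
Completed: cp=U+AA72 (starts at byte 5)
Byte[8]=F0: 4-byte lead, need 3 cont bytes. acc=0x0
Byte[9]=9D: continuation. acc=(acc<<6)|0x1D=0x1D
Byte[10]=A7: continuation. acc=(acc<<6)|0x27=0x767
Byte[11]=B6: continuation. acc=(acc<<6)|0x36=0x1D9F6
Completed: cp=U+1D9F6 (starts at byte 8)
Byte[12]=E9: 3-byte lead, need 2 cont bytes. acc=0x9
Byte[13]=89: continuation. acc=(acc<<6)|0x09=0x249
Byte[14]=98: continuation. acc=(acc<<6)|0x18=0x9258
Completed: cp=U+9258 (starts at byte 12)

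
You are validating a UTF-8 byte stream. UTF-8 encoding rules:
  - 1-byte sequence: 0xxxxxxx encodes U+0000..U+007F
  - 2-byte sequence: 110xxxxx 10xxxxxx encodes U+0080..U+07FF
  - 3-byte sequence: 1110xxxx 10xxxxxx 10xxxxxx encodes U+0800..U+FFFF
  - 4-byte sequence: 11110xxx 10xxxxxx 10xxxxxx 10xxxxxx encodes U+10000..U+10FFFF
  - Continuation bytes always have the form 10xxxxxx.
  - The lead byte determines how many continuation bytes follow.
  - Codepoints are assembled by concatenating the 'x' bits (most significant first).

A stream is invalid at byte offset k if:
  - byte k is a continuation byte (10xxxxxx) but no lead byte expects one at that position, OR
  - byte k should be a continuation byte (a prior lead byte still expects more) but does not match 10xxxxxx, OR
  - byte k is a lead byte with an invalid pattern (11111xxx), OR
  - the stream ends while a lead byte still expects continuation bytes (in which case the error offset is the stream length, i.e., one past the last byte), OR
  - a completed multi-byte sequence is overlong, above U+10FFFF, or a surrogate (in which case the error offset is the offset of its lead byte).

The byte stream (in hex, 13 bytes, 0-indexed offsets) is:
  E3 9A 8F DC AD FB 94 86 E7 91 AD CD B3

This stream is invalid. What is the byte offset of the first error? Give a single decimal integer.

Byte[0]=E3: 3-byte lead, need 2 cont bytes. acc=0x3
Byte[1]=9A: continuation. acc=(acc<<6)|0x1A=0xDA
Byte[2]=8F: continuation. acc=(acc<<6)|0x0F=0x368F
Completed: cp=U+368F (starts at byte 0)
Byte[3]=DC: 2-byte lead, need 1 cont bytes. acc=0x1C
Byte[4]=AD: continuation. acc=(acc<<6)|0x2D=0x72D
Completed: cp=U+072D (starts at byte 3)
Byte[5]=FB: INVALID lead byte (not 0xxx/110x/1110/11110)

Answer: 5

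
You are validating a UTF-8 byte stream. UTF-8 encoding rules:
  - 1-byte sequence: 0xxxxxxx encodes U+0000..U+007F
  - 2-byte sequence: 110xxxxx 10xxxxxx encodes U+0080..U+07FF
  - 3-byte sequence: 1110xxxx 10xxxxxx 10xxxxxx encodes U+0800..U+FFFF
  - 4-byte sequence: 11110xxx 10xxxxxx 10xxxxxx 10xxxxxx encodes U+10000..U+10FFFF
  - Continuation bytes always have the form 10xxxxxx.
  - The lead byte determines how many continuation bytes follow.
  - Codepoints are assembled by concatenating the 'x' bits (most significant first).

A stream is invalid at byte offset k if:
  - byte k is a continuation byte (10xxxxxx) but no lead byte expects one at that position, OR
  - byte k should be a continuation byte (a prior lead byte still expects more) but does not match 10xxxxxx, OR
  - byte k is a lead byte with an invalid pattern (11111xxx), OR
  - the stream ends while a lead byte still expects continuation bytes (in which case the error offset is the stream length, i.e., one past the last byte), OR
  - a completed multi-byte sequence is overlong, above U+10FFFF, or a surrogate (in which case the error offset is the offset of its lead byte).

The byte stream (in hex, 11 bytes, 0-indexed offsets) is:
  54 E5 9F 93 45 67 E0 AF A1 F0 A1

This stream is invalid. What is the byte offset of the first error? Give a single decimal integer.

Answer: 11

Derivation:
Byte[0]=54: 1-byte ASCII. cp=U+0054
Byte[1]=E5: 3-byte lead, need 2 cont bytes. acc=0x5
Byte[2]=9F: continuation. acc=(acc<<6)|0x1F=0x15F
Byte[3]=93: continuation. acc=(acc<<6)|0x13=0x57D3
Completed: cp=U+57D3 (starts at byte 1)
Byte[4]=45: 1-byte ASCII. cp=U+0045
Byte[5]=67: 1-byte ASCII. cp=U+0067
Byte[6]=E0: 3-byte lead, need 2 cont bytes. acc=0x0
Byte[7]=AF: continuation. acc=(acc<<6)|0x2F=0x2F
Byte[8]=A1: continuation. acc=(acc<<6)|0x21=0xBE1
Completed: cp=U+0BE1 (starts at byte 6)
Byte[9]=F0: 4-byte lead, need 3 cont bytes. acc=0x0
Byte[10]=A1: continuation. acc=(acc<<6)|0x21=0x21
Byte[11]: stream ended, expected continuation. INVALID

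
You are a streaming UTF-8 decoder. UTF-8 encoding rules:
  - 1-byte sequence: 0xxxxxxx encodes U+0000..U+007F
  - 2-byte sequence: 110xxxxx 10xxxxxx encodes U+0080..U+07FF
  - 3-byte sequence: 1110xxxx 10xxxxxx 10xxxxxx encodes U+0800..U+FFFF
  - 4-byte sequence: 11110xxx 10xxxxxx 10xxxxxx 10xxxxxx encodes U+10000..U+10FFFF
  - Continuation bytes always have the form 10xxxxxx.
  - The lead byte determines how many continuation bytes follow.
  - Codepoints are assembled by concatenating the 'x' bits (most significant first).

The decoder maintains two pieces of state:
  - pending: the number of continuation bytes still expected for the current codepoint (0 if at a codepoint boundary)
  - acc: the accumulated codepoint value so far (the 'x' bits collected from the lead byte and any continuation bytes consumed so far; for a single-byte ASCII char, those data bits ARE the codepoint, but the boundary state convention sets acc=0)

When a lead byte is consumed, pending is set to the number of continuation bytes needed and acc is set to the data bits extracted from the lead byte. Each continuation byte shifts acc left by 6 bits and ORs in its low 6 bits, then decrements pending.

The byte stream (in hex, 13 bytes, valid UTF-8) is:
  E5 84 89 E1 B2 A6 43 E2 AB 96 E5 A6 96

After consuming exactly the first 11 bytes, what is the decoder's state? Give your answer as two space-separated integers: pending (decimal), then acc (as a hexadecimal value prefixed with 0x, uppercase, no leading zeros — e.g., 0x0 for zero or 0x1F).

Answer: 2 0x5

Derivation:
Byte[0]=E5: 3-byte lead. pending=2, acc=0x5
Byte[1]=84: continuation. acc=(acc<<6)|0x04=0x144, pending=1
Byte[2]=89: continuation. acc=(acc<<6)|0x09=0x5109, pending=0
Byte[3]=E1: 3-byte lead. pending=2, acc=0x1
Byte[4]=B2: continuation. acc=(acc<<6)|0x32=0x72, pending=1
Byte[5]=A6: continuation. acc=(acc<<6)|0x26=0x1CA6, pending=0
Byte[6]=43: 1-byte. pending=0, acc=0x0
Byte[7]=E2: 3-byte lead. pending=2, acc=0x2
Byte[8]=AB: continuation. acc=(acc<<6)|0x2B=0xAB, pending=1
Byte[9]=96: continuation. acc=(acc<<6)|0x16=0x2AD6, pending=0
Byte[10]=E5: 3-byte lead. pending=2, acc=0x5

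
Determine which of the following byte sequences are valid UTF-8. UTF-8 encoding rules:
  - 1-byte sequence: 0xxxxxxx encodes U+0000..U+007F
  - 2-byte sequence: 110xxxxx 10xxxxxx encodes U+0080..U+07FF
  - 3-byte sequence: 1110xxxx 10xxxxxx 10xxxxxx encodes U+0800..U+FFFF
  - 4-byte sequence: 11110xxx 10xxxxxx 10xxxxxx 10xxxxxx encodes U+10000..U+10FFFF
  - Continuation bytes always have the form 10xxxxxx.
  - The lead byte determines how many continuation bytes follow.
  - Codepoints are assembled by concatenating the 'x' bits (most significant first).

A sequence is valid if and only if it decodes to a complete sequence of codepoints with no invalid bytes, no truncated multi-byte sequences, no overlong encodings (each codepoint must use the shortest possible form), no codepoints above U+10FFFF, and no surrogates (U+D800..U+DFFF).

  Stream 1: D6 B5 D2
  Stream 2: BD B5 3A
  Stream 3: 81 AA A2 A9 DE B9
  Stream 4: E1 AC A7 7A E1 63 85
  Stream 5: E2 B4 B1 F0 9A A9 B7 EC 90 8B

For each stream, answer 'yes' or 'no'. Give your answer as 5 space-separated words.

Answer: no no no no yes

Derivation:
Stream 1: error at byte offset 3. INVALID
Stream 2: error at byte offset 0. INVALID
Stream 3: error at byte offset 0. INVALID
Stream 4: error at byte offset 5. INVALID
Stream 5: decodes cleanly. VALID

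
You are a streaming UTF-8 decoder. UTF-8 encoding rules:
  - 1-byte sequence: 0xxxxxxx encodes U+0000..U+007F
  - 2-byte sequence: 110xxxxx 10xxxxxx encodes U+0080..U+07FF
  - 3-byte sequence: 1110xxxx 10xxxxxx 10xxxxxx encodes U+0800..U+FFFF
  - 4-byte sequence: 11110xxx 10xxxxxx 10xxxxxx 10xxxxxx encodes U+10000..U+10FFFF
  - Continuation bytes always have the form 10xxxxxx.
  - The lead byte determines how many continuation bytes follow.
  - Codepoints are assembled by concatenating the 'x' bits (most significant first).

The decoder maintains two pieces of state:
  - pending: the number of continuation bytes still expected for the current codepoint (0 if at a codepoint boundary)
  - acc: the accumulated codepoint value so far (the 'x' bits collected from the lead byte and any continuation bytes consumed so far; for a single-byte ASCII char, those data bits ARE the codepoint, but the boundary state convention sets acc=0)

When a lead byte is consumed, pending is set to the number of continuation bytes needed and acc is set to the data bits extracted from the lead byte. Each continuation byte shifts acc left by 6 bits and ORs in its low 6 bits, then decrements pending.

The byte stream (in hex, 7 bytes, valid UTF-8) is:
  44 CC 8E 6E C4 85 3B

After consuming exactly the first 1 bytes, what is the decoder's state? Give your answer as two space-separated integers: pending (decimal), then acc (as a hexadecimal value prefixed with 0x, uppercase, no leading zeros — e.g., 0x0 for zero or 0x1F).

Byte[0]=44: 1-byte. pending=0, acc=0x0

Answer: 0 0x0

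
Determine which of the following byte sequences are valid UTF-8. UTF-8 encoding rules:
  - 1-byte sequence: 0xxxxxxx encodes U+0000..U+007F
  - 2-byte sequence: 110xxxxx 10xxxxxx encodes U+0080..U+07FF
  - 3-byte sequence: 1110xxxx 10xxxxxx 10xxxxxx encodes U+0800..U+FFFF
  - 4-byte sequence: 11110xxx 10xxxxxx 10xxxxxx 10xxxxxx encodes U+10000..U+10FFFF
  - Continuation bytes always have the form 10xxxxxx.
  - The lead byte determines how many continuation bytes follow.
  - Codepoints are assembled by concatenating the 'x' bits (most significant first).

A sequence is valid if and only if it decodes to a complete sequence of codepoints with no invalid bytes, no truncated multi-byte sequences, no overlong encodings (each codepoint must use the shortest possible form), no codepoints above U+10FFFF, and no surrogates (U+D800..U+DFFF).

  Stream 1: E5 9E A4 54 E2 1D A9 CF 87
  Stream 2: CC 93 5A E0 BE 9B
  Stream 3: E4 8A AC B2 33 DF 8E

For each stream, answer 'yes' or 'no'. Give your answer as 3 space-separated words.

Stream 1: error at byte offset 5. INVALID
Stream 2: decodes cleanly. VALID
Stream 3: error at byte offset 3. INVALID

Answer: no yes no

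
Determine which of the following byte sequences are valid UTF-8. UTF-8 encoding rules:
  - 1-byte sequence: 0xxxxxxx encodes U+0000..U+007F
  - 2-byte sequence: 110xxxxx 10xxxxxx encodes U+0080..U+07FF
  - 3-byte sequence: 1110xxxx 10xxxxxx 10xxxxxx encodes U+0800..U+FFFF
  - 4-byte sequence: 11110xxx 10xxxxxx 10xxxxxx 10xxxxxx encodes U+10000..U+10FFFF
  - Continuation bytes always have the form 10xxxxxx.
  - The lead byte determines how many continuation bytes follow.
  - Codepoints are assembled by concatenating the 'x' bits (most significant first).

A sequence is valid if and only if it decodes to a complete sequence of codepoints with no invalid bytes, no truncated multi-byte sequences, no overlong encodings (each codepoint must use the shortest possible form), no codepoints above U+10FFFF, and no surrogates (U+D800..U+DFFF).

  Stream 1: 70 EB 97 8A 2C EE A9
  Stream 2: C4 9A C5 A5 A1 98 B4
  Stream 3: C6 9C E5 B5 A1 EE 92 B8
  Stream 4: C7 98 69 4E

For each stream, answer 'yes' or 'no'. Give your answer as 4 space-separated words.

Answer: no no yes yes

Derivation:
Stream 1: error at byte offset 7. INVALID
Stream 2: error at byte offset 4. INVALID
Stream 3: decodes cleanly. VALID
Stream 4: decodes cleanly. VALID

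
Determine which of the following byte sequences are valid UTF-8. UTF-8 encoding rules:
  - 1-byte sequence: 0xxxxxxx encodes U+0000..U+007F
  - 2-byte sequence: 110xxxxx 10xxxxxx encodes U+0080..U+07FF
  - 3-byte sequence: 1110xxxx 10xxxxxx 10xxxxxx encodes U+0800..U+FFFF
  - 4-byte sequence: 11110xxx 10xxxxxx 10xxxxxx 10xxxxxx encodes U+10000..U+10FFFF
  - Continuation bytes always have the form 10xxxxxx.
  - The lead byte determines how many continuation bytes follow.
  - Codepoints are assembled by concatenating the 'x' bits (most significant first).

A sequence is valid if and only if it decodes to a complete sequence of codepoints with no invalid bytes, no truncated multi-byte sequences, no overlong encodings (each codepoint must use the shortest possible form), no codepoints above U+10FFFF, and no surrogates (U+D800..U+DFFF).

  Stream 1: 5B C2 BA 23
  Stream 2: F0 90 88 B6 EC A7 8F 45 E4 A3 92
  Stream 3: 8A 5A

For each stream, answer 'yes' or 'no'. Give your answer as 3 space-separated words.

Answer: yes yes no

Derivation:
Stream 1: decodes cleanly. VALID
Stream 2: decodes cleanly. VALID
Stream 3: error at byte offset 0. INVALID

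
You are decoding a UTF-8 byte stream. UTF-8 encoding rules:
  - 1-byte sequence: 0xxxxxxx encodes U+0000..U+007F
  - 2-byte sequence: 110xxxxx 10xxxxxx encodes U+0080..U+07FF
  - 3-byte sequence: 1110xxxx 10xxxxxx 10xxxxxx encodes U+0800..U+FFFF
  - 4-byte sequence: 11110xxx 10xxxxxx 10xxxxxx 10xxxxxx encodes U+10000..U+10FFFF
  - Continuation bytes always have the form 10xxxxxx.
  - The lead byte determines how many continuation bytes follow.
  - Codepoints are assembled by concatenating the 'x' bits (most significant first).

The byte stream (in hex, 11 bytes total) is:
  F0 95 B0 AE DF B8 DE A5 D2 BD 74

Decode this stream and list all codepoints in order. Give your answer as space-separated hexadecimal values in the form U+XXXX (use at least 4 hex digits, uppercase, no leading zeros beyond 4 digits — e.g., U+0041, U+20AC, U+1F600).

Byte[0]=F0: 4-byte lead, need 3 cont bytes. acc=0x0
Byte[1]=95: continuation. acc=(acc<<6)|0x15=0x15
Byte[2]=B0: continuation. acc=(acc<<6)|0x30=0x570
Byte[3]=AE: continuation. acc=(acc<<6)|0x2E=0x15C2E
Completed: cp=U+15C2E (starts at byte 0)
Byte[4]=DF: 2-byte lead, need 1 cont bytes. acc=0x1F
Byte[5]=B8: continuation. acc=(acc<<6)|0x38=0x7F8
Completed: cp=U+07F8 (starts at byte 4)
Byte[6]=DE: 2-byte lead, need 1 cont bytes. acc=0x1E
Byte[7]=A5: continuation. acc=(acc<<6)|0x25=0x7A5
Completed: cp=U+07A5 (starts at byte 6)
Byte[8]=D2: 2-byte lead, need 1 cont bytes. acc=0x12
Byte[9]=BD: continuation. acc=(acc<<6)|0x3D=0x4BD
Completed: cp=U+04BD (starts at byte 8)
Byte[10]=74: 1-byte ASCII. cp=U+0074

Answer: U+15C2E U+07F8 U+07A5 U+04BD U+0074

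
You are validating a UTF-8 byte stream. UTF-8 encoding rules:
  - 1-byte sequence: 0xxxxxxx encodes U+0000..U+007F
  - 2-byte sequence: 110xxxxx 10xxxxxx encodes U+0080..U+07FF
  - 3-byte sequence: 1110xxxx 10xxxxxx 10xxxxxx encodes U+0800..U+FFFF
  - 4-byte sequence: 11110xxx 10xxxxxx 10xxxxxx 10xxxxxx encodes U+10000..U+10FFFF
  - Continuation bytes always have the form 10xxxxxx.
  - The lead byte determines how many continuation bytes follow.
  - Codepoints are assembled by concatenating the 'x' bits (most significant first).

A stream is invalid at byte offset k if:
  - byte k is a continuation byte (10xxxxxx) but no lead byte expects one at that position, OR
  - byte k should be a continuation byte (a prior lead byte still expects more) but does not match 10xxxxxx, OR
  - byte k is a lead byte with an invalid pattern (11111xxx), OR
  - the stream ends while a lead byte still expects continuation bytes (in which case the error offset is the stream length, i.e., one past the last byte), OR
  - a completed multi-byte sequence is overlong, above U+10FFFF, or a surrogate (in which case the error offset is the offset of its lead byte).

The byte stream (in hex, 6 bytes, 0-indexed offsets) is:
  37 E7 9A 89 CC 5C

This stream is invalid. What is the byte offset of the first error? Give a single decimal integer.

Byte[0]=37: 1-byte ASCII. cp=U+0037
Byte[1]=E7: 3-byte lead, need 2 cont bytes. acc=0x7
Byte[2]=9A: continuation. acc=(acc<<6)|0x1A=0x1DA
Byte[3]=89: continuation. acc=(acc<<6)|0x09=0x7689
Completed: cp=U+7689 (starts at byte 1)
Byte[4]=CC: 2-byte lead, need 1 cont bytes. acc=0xC
Byte[5]=5C: expected 10xxxxxx continuation. INVALID

Answer: 5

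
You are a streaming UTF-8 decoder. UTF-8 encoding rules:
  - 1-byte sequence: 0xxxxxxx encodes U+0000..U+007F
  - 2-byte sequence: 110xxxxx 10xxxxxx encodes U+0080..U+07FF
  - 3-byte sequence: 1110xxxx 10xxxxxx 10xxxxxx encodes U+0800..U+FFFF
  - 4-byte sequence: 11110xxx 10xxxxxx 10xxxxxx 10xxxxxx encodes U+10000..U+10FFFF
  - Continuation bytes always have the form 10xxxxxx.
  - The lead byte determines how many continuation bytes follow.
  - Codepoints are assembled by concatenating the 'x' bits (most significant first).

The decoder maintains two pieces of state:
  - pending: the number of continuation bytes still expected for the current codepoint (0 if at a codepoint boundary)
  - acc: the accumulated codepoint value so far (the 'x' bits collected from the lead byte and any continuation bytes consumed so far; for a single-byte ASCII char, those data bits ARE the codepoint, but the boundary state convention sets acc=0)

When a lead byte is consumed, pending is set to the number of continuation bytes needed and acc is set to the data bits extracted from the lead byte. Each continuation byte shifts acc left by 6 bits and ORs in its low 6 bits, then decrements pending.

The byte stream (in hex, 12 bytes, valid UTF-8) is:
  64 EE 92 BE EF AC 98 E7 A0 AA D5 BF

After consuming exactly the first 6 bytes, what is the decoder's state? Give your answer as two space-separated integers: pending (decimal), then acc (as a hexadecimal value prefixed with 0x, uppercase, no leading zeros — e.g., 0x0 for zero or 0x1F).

Answer: 1 0x3EC

Derivation:
Byte[0]=64: 1-byte. pending=0, acc=0x0
Byte[1]=EE: 3-byte lead. pending=2, acc=0xE
Byte[2]=92: continuation. acc=(acc<<6)|0x12=0x392, pending=1
Byte[3]=BE: continuation. acc=(acc<<6)|0x3E=0xE4BE, pending=0
Byte[4]=EF: 3-byte lead. pending=2, acc=0xF
Byte[5]=AC: continuation. acc=(acc<<6)|0x2C=0x3EC, pending=1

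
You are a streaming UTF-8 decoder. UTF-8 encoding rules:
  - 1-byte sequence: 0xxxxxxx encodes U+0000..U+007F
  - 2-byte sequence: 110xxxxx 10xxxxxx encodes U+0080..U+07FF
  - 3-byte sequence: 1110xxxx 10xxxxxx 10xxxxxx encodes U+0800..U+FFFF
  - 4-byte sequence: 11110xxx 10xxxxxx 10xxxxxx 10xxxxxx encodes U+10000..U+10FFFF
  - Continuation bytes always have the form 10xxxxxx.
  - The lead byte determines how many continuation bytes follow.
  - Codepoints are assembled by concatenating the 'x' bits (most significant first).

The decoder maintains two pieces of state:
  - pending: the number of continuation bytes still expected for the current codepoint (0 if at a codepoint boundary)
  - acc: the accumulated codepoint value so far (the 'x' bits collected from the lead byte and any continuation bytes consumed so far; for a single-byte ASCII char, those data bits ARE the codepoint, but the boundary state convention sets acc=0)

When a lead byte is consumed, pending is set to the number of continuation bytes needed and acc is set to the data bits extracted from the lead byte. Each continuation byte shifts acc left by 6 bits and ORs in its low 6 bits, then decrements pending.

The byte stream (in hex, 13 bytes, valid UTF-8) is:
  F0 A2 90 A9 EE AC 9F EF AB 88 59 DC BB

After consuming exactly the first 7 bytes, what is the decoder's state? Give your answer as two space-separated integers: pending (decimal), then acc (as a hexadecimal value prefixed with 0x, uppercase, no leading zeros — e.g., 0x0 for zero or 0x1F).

Answer: 0 0xEB1F

Derivation:
Byte[0]=F0: 4-byte lead. pending=3, acc=0x0
Byte[1]=A2: continuation. acc=(acc<<6)|0x22=0x22, pending=2
Byte[2]=90: continuation. acc=(acc<<6)|0x10=0x890, pending=1
Byte[3]=A9: continuation. acc=(acc<<6)|0x29=0x22429, pending=0
Byte[4]=EE: 3-byte lead. pending=2, acc=0xE
Byte[5]=AC: continuation. acc=(acc<<6)|0x2C=0x3AC, pending=1
Byte[6]=9F: continuation. acc=(acc<<6)|0x1F=0xEB1F, pending=0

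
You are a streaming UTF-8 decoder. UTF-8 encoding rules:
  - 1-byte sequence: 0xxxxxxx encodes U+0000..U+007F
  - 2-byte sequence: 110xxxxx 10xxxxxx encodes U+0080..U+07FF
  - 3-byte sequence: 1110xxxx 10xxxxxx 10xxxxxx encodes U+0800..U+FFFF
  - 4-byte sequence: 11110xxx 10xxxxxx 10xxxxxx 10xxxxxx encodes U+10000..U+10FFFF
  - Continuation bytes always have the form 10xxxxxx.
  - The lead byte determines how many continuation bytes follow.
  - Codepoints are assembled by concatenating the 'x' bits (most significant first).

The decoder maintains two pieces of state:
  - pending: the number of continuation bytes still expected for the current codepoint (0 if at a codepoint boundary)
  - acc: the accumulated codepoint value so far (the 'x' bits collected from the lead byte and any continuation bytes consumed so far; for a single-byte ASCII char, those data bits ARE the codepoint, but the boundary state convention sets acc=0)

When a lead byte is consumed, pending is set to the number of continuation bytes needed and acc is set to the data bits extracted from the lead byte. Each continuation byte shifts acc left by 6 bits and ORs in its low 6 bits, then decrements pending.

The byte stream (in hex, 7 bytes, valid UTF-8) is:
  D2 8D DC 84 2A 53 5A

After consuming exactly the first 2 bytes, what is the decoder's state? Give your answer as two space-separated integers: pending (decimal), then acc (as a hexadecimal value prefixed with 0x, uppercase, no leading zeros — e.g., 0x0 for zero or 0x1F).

Byte[0]=D2: 2-byte lead. pending=1, acc=0x12
Byte[1]=8D: continuation. acc=(acc<<6)|0x0D=0x48D, pending=0

Answer: 0 0x48D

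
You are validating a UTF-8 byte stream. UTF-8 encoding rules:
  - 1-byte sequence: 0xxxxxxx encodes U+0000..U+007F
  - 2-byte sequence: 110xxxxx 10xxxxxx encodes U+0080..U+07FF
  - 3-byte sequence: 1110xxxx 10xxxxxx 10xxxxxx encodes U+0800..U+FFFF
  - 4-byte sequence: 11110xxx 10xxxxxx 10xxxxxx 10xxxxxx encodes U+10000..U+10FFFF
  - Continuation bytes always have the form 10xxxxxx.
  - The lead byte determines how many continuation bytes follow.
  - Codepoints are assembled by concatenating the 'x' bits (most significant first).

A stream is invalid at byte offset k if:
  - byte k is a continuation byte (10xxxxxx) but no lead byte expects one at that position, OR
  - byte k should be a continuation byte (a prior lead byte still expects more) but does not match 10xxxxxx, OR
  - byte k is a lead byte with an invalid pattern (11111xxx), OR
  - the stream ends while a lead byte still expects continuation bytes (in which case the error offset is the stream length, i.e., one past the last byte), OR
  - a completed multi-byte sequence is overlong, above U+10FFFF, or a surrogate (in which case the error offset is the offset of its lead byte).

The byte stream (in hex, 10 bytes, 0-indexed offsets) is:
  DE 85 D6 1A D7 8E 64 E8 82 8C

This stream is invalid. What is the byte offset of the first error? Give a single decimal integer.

Byte[0]=DE: 2-byte lead, need 1 cont bytes. acc=0x1E
Byte[1]=85: continuation. acc=(acc<<6)|0x05=0x785
Completed: cp=U+0785 (starts at byte 0)
Byte[2]=D6: 2-byte lead, need 1 cont bytes. acc=0x16
Byte[3]=1A: expected 10xxxxxx continuation. INVALID

Answer: 3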